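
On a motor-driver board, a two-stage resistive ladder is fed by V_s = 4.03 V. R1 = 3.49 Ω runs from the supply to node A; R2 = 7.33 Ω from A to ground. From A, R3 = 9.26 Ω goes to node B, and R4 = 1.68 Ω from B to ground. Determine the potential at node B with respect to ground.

V_B ≈ 0.345 V

Node A sees R2 in parallel with the series input of stage 2, R3 + R4 = 10.94 Ω.
R2 ‖ (R3+R4) = 4.389 Ω.
So V_A = 4.03 × 0.5571 = 2.245 V.
Then the unloaded second divider: V_B = V_A × R4/(R3+R4) = 2.245 × 0.1536 = 0.3447 V.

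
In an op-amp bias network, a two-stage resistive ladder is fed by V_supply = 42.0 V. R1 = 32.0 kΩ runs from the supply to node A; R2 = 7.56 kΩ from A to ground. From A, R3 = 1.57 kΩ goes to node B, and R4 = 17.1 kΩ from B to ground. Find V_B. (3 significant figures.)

The second stage (R3 + R4 = 18.67 kΩ) loads node A in parallel with R2.
Effective lower resistance at A: R2 ‖ 18.67 = 5.381 kΩ.
V_A = 42.0 × 5.381/(32.0 + 5.381) = 6.046 V.
V_B = V_A × 0.9159 = 5.538 V.

V_B ≈ 5.54 V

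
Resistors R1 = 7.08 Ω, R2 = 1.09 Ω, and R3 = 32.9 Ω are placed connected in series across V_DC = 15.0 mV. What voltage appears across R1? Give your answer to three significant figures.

Series total: ΣR = 7.08 + 1.09 + 32.9 = 41.07 Ω.
Voltage divider: V = V_DC · (7.080 / 41.07) = 15.0 × 0.1724 = 2.586 mV.

V ≈ 2.59 mV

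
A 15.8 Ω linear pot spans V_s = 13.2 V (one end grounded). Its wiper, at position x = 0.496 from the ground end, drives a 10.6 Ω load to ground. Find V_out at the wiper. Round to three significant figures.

Split the track: R_lower = x·R_p = 7.837 Ω, R_upper = (1−x)·R_p = 7.963 Ω.
(x·R_p) ‖ R_L = 4.506 Ω.
V_out = 13.2 × 4.506/(7.963 + 4.506) = 4.770 V.

V_out ≈ 4.77 V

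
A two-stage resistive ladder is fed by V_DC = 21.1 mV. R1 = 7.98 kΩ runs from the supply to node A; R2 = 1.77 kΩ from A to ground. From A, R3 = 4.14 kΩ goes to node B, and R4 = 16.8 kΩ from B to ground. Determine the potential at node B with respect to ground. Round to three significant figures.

Looking into the second stage from A: R3 + R4 = 20.94 kΩ appears in parallel with R2.
Effective lower resistance at A: R2 ‖ 20.94 = 1.632 kΩ.
V_A = 21.1 × 1.632/(7.98 + 1.632) = 3.583 mV.
V_B = V_A × 0.8023 = 2.874 mV.

V_B ≈ 2.87 mV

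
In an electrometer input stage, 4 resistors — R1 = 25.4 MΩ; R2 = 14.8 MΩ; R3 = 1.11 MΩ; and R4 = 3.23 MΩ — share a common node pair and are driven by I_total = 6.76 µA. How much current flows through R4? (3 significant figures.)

ΣG = 1/25.4 + 1/14.8 + 1/1.11 + 1/3.23 = 1.317.
R4 takes the fraction G_k/ΣG = 0.3096/1.317 = 0.2350, so I = 6.76 × 0.2350 = 1.589 µA.

I ≈ 1.59 µA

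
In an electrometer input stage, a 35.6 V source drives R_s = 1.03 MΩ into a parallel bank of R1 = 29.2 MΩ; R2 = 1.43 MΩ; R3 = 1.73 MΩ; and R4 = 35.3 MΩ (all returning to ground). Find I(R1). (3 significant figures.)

I ≈ 0.512 µA

Equivalent of the parallel group: R_p = 0.7463 MΩ.
V_A by voltage divider: V_A = 35.6 × 0.7463/(1.03 + 0.7463) = 14.96 V.
I(R1) = V_A / R1 = 14.96/29.2 = 0.5122 µA.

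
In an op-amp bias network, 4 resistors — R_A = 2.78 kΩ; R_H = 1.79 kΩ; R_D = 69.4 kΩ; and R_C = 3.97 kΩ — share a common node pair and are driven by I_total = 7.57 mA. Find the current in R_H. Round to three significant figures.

ΣG = 1/2.78 + 1/1.79 + 1/69.4 + 1/3.97 = 1.185.
R_H takes the fraction G_k/ΣG = 0.5587/1.185 = 0.4716, so I = 7.57 × 0.4716 = 3.570 mA.

I ≈ 3.57 mA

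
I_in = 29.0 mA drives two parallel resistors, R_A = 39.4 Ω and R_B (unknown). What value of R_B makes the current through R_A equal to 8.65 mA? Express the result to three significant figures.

The fraction through R_A equals R_B/(R_A+R_B).
8.65/29.0 = R_B/(R_A + R_B) → R_B = R_A · (0.2983)/(1 − 0.2983) = 39.4 × 0.4251 = 16.75 Ω.

R_B ≈ 16.7 Ω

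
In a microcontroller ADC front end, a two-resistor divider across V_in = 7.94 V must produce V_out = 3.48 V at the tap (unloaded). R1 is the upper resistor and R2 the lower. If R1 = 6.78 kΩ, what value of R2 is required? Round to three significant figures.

R2 ≈ 5.29 kΩ

V_out/V_in = R2/(R1+R2) = 0.4383.
Rearranging, R2 = R1·k/(1−k) = 6.78 × 0.7803 = 5.290 kΩ.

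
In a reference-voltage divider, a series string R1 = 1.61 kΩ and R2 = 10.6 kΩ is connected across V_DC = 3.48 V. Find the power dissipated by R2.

P ≈ 0.861 mW

ΣR = 12.21 kΩ → I = 3.48/12.21 = 0.2850 mA.
V(R2) = I·R = 3.021 V; P = V·I = 3.021 × 0.2850 = 0.8611 mW.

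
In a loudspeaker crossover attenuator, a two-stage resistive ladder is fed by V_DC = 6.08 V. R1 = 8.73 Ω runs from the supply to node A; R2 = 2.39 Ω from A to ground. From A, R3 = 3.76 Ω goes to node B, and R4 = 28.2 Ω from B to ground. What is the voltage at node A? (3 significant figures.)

V_A ≈ 1.23 V

The second stage (R3 + R4 = 31.96 Ω) loads node A in parallel with R2.
R2 ‖ (R3+R4) = 2.224 Ω.
First divider: V_A = V_DC · 2.224/(8.73 + 2.224) = 1.234 V.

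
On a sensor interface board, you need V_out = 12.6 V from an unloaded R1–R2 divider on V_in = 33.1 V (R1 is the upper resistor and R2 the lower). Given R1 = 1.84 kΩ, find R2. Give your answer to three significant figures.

R2 ≈ 1.13 kΩ

Required fraction k = V_out/V_in = 0.3807.
R2 = R1 · 0.3807/(1 − 0.3807) = 1.131 kΩ.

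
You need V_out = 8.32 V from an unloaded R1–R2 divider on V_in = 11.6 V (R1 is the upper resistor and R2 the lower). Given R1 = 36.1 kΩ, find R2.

V_out/V_in = R2/(R1+R2) = 0.7172.
R2 = R1 · 0.7172/(1 − 0.7172) = 91.57 kΩ.

R2 ≈ 91.6 kΩ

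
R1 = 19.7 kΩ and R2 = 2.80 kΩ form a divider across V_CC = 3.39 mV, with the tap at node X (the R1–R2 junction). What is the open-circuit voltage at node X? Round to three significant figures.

V_th is the unloaded tap voltage: V_CC · R2/(R1+R2) = 3.39 × 0.1244 = 0.4219 mV.

V_th ≈ 0.422 mV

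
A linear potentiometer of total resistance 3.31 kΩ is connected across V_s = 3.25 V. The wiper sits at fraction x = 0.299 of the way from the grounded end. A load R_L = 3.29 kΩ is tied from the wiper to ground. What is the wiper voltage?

Split the track: R_lower = x·R_p = 0.9897 kΩ, R_upper = (1−x)·R_p = 2.320 kΩ.
R_L loads the lower segment: effective lower R = 0.7608 kΩ.
V_out = 3.25 × 0.7608/(2.320 + 0.7608) = 0.8025 V.

V_out ≈ 0.803 V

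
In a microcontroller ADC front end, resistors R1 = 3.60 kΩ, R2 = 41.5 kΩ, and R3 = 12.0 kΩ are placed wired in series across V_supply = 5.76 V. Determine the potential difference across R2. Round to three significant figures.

V ≈ 4.19 V

ΣR = 3.60 + 41.5 + 12.0 = 57.10 kΩ.
By the voltage-divider rule, V = 5.76 × 41.50/57.10 = 4.186 V.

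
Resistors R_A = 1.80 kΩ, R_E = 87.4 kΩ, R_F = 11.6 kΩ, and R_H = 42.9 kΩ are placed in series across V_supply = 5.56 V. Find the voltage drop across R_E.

V ≈ 3.38 V

Total series resistance ΣR = 1.80 + 87.4 + 11.6 + 42.9 = 143.7 kΩ.
By the voltage-divider rule, V = 5.56 × 87.40/143.7 = 3.382 V.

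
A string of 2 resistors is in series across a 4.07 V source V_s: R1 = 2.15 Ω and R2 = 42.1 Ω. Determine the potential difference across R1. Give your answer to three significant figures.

V ≈ 0.198 V

ΣR = 2.15 + 42.1 = 44.25 Ω.
Voltage divider: V = V_s · (2.150 / 44.25) = 4.07 × 0.04859 = 0.1978 V.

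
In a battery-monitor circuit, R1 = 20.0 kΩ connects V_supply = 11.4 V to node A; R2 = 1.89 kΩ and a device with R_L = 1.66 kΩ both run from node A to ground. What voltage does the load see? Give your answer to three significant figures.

The load sits in parallel with R2, giving an effective lower resistance R2' = R2·R_L/(R2+R_L) = 0.8838 kΩ.
Now apply the divider: V_out = 11.4 × 0.04232 = 0.4824 V.

V_out ≈ 0.482 V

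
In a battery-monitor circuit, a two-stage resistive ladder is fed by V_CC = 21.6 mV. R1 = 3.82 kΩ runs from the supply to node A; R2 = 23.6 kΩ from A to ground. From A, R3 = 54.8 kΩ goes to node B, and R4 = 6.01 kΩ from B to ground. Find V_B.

Node A sees R2 in parallel with the series input of stage 2, R3 + R4 = 60.81 kΩ.
Effective lower resistance at A: R2 ‖ 60.81 = 17.00 kΩ.
First divider: V_A = V_CC · 17.00/(3.82 + 17.00) = 17.64 mV.
Then the unloaded second divider: V_B = V_A × R4/(R3+R4) = 17.64 × 0.09883 = 1.743 mV.

V_B ≈ 1.74 mV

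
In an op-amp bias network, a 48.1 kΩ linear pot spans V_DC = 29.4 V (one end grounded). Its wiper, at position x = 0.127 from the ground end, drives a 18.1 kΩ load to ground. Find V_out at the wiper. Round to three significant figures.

The pot divides into 41.99 kΩ above the wiper and 6.109 kΩ below.
R_L loads the lower segment: effective lower R = 4.567 kΩ.
Loaded-divider output: V_out = 29.4 × 0.09810 = 2.884 V.
(Unloaded: V_out = x·V_DC = 3.73 V.)

V_out ≈ 2.88 V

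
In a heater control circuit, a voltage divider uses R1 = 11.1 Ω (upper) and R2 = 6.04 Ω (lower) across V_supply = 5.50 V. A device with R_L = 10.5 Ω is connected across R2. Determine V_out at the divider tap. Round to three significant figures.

V_out ≈ 1.41 V

First combine the lower leg with the load: R2 ‖ R_L = 3.834 Ω.
Then V_out = V_supply · R2'/(R1 + R2') = 5.50 × 3.834/14.93 = 1.412 V.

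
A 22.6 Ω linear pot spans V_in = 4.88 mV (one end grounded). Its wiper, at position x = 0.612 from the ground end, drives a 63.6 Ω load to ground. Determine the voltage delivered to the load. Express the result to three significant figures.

The pot divides into 8.769 Ω above the wiper and 13.83 Ω below.
Lower segment in parallel with the load: 13.83 ‖ 63.6 = 11.36 Ω.
V_out = 4.88 × 11.36/(8.769 + 11.36) = 2.754 mV.

V_out ≈ 2.75 mV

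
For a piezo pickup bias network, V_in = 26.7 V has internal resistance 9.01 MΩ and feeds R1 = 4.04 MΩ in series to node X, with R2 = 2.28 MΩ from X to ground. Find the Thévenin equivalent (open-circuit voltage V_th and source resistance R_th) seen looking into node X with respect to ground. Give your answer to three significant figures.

V_th ≈ 3.97 V, R_th ≈ 1.94 MΩ

R1' = 9.01 + 4.04 = 13.05 MΩ (source resistance + R1).
Open-circuit (no load on X): V_th = V_in · R2/(R1' + R2) = 26.7 × 2.28/(13.05 + 2.28) = 3.971 V.
Zeroing V_in shorts the top of R1' to ground, so R_th = R1' ‖ R2 = 1.941 MΩ.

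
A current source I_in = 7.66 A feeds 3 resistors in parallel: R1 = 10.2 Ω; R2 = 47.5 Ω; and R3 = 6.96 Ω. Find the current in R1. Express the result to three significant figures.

Total conductance ΣG = 1/10.2 + 1/47.5 + 1/6.96 = 0.2628 (units of 1/Ω).
R1 takes the fraction G_k/ΣG = 0.09804/0.2628 = 0.3731, so I = 7.66 × 0.3731 = 2.858 A.

I ≈ 2.86 A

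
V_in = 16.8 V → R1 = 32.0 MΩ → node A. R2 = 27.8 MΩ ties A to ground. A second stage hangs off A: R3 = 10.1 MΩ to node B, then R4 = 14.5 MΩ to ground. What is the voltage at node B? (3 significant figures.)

V_B ≈ 2.87 V

Node A sees R2 in parallel with the series input of stage 2, R3 + R4 = 24.60 MΩ.
Effective lower resistance at A: R2 ‖ 24.60 = 13.05 MΩ.
First divider: V_A = V_in · 13.05/(32.0 + 13.05) = 4.867 V.
Then the unloaded second divider: V_B = V_A × R4/(R3+R4) = 4.867 × 0.5894 = 2.869 V.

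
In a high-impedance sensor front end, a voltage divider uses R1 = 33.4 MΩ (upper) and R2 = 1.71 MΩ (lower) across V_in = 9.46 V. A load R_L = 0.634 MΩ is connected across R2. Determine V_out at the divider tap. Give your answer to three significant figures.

V_out ≈ 0.129 V

The load sits in parallel with R2, giving an effective lower resistance R2' = R2·R_L/(R2+R_L) = 0.4625 MΩ.
Now apply the divider: V_out = 9.46 × 0.01366 = 0.1292 V.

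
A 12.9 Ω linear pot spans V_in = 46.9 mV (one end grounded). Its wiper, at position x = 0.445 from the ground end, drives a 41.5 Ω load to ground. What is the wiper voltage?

V_out ≈ 19.4 mV

Split the track: R_lower = x·R_p = 5.740 Ω, R_upper = (1−x)·R_p = 7.159 Ω.
(x·R_p) ‖ R_L = 5.043 Ω.
Loaded-divider output: V_out = 46.9 × 0.4133 = 19.38 mV.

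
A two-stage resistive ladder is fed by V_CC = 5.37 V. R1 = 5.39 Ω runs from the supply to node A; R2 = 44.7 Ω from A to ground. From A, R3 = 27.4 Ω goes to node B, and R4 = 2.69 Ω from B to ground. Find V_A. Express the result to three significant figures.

V_A ≈ 4.13 V

Node A sees R2 in parallel with the series input of stage 2, R3 + R4 = 30.09 Ω.
Effective lower resistance at A: R2 ‖ 30.09 = 17.98 Ω.
So V_A = 5.37 × 0.7694 = 4.132 V.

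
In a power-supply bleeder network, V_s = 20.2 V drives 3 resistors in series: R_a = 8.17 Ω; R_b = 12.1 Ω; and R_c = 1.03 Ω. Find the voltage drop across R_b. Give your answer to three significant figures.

V ≈ 11.5 V

Series total: ΣR = 8.17 + 12.1 + 1.03 = 21.30 Ω.
V = V_s · R/ΣR = 20.2 × 0.5681 = 11.48 V.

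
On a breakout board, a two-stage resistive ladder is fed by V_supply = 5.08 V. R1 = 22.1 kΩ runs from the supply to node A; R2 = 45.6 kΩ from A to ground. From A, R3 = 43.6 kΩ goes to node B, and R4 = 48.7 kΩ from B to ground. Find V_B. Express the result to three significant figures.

Looking into the second stage from A: R3 + R4 = 92.30 kΩ appears in parallel with R2.
Effective lower resistance at A: R2 ‖ 92.30 = 30.52 kΩ.
First divider: V_A = V_supply · 30.52/(22.1 + 30.52) = 2.946 V.
V_B = V_A × 0.5276 = 1.555 V.

V_B ≈ 1.55 V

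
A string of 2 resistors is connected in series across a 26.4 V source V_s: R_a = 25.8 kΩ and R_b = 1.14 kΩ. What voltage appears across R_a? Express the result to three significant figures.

Total series resistance ΣR = 25.8 + 1.14 = 26.94 kΩ.
By the voltage-divider rule, V = 26.4 × 25.80/26.94 = 25.28 V.

V ≈ 25.3 V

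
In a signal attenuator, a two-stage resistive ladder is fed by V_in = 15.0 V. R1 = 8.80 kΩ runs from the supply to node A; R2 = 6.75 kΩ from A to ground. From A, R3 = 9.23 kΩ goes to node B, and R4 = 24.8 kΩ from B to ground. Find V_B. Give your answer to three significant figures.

Node A sees R2 in parallel with the series input of stage 2, R3 + R4 = 34.03 kΩ.
Effective lower resistance at A: R2 ‖ 34.03 = 5.633 kΩ.
V_A = 15.0 × 5.633/(8.80 + 5.633) = 5.854 V.
Then the unloaded second divider: V_B = V_A × R4/(R3+R4) = 5.854 × 0.7288 = 4.266 V.

V_B ≈ 4.27 V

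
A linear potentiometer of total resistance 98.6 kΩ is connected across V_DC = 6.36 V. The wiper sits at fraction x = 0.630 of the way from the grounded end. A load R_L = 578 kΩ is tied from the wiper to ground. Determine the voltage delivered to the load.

V_out ≈ 3.85 V

The pot divides into 36.48 kΩ above the wiper and 62.12 kΩ below.
(x·R_p) ‖ R_L = 56.09 kΩ.
Then V_out = V_DC · 56.09/(36.48 + 56.09) = 3.854 V.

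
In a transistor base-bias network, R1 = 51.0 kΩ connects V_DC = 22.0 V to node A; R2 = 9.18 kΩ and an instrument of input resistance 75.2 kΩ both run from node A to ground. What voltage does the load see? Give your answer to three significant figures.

R2 ‖ R_L = (9.18 × 75.2)/(9.18 + 75.2) = 8.181 kΩ.
Voltage divider with the loaded lower leg: V_out = 22.0 × 8.181/(51.0 + 8.181) = 22.0 × 0.1382 = 3.041 V.
(Unloaded it would be 3.36 V; the load pulls it down.)

V_out ≈ 3.04 V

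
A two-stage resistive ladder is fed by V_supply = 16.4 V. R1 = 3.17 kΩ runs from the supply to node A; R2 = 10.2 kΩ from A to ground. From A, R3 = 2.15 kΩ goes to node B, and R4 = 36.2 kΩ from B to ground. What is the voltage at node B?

Looking into the second stage from A: R3 + R4 = 38.35 kΩ appears in parallel with R2.
R2 ‖ (R3+R4) = 8.057 kΩ.
V_A = 16.4 × 8.057/(3.17 + 8.057) = 11.77 V.
Then the unloaded second divider: V_B = V_A × R4/(R3+R4) = 11.77 × 0.9439 = 11.11 V.

V_B ≈ 11.1 V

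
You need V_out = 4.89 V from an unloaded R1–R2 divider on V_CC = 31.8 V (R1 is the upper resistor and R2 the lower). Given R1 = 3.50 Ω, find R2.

R2 ≈ 0.636 Ω

The divider ratio is R2/(R1+R2) = 4.89/31.8 = 0.1538.
Rearranging, R2 = R1·k/(1−k) = 3.50 × 0.1817 = 0.6360 Ω.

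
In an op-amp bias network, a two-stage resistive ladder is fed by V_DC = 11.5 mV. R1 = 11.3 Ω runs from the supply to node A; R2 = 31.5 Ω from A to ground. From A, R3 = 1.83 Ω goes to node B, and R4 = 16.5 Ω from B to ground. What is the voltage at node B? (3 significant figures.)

V_B ≈ 5.24 mV

Node A sees R2 in parallel with the series input of stage 2, R3 + R4 = 18.33 Ω.
Effective lower resistance at A: R2 ‖ 18.33 = 11.59 Ω.
V_A = 11.5 × 11.59/(11.3 + 11.59) = 5.822 mV.
Stage 2 is unloaded, so V_B = V_A · R4/(R3+R4) = 5.822 × 16.5/18.33 = 5.241 mV.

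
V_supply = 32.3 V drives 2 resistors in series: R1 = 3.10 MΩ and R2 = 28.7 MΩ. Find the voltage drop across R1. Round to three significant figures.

Total series resistance ΣR = 3.10 + 28.7 = 31.80 MΩ.
Voltage divider: V = V_supply · (3.100 / 31.80) = 32.3 × 0.09748 = 3.149 V.

V ≈ 3.15 V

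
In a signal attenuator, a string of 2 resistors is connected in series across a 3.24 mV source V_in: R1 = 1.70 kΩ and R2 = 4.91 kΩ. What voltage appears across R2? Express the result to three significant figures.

V ≈ 2.41 mV

Total series resistance ΣR = 1.70 + 4.91 = 6.610 kΩ.
By the voltage-divider rule, V = 3.24 × 4.910/6.610 = 2.407 mV.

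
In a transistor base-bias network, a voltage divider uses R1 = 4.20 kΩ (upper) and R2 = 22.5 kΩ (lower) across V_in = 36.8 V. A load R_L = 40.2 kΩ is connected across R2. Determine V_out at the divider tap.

V_out ≈ 28.5 V

The load sits in parallel with R2, giving an effective lower resistance R2' = R2·R_L/(R2+R_L) = 14.43 kΩ.
Now apply the divider: V_out = 36.8 × 0.7745 = 28.50 V.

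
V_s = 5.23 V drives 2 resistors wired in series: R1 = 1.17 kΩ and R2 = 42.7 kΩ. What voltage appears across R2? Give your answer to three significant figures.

Total series resistance ΣR = 1.17 + 42.7 = 43.87 kΩ.
By the voltage-divider rule, V = 5.23 × 42.70/43.87 = 5.091 V.

V ≈ 5.09 V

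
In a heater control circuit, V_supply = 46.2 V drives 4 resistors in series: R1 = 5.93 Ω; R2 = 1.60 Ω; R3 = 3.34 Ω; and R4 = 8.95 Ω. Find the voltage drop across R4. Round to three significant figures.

Total series resistance ΣR = 5.93 + 1.60 + 3.34 + 8.95 = 19.82 Ω.
Voltage divider: V = V_supply · (8.950 / 19.82) = 46.2 × 0.4516 = 20.86 V.

V ≈ 20.9 V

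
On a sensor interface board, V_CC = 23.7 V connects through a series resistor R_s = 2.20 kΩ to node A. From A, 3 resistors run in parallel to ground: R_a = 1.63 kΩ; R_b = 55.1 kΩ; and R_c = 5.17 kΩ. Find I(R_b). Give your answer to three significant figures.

I ≈ 0.153 mA

Combine the parallel branches: R_p = (1/1.63 + 1/55.1 + 1/5.17)⁻¹ = 1.212 kΩ.
Node voltage V_A = V_CC · R_p/(R_s + R_p) = 23.7 × 0.3552 = 8.419 V.
I(R_b) = V_A / R_b = 8.419/55.1 = 0.1528 mA.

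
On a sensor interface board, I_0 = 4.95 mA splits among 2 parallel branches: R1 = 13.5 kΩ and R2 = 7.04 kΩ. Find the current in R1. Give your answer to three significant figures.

For two parallel branches, I_k = I_0 · (other R)/(sum of R).
So I = 4.95 × 7.04/20.54 = 1.697 mA.

I ≈ 1.70 mA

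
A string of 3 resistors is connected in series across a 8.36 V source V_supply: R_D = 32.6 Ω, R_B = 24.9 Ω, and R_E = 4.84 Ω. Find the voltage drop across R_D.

V ≈ 4.37 V

Series total: ΣR = 32.6 + 24.9 + 4.84 = 62.34 Ω.
Voltage divider: V = V_supply · (32.60 / 62.34) = 8.36 × 0.5229 = 4.372 V.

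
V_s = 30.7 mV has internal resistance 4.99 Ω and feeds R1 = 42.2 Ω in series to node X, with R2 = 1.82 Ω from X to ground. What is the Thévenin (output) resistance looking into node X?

R1' = 4.99 + 42.2 = 47.19 Ω (source resistance + R1).
Zeroing V_s shorts the top of R1' to ground, so R_th = R1' ‖ R2 = 1.752 Ω.

R_th ≈ 1.75 Ω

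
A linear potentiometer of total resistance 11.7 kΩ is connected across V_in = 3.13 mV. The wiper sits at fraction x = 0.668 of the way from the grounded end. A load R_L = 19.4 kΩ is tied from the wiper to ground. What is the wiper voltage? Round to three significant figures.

V_out ≈ 1.84 mV

Split the track: R_lower = x·R_p = 7.816 kΩ, R_upper = (1−x)·R_p = 3.884 kΩ.
R_L loads the lower segment: effective lower R = 5.571 kΩ.
Loaded-divider output: V_out = 3.13 × 0.5892 = 1.844 mV.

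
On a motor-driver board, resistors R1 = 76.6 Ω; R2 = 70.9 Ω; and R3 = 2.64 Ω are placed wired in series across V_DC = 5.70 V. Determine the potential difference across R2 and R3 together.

V ≈ 2.79 V

Total series resistance ΣR = 76.6 + 70.9 + 2.64 = 150.1 Ω.
R_{R2..R3} = 70.9 + 2.64 = 73.54 Ω.
Voltage divider: V = V_DC · (73.54 / 150.1) = 5.70 × 0.4898 = 2.792 V.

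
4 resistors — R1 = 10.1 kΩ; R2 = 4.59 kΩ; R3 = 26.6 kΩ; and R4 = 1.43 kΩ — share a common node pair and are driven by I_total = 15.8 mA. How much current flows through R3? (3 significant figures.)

ΣG = 1/10.1 + 1/4.59 + 1/26.6 + 1/1.43 = 1.054.
R3 takes the fraction G_k/ΣG = 0.03759/1.054 = 0.03568, so I = 15.8 × 0.03568 = 0.5637 mA.

I ≈ 0.564 mA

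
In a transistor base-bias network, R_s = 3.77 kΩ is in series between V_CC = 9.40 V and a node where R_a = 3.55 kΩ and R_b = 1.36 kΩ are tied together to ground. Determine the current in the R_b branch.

Parallel bank: R_p = 1/(1/3.55 + 1/1.36) = 0.9833 kΩ.
Node voltage V_A = V_CC · R_p/(R_s + R_p) = 9.40 × 0.2069 = 1.945 V.
Branch current I = V_A/R_b = 1.945/1.36 = 1.430 mA.

I ≈ 1.43 mA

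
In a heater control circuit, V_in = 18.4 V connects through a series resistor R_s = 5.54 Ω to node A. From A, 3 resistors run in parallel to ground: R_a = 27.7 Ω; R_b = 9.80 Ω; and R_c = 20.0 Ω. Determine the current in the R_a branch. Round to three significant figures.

Equivalent of the parallel group: R_p = 5.315 Ω.
V_A by voltage divider: V_A = 18.4 × 5.315/(5.54 + 5.315) = 9.009 V.
I(R_a) = V_A / R_a = 9.009/27.7 = 0.3252 A.
(Equivalently: I_total = 1.695 A, then current-divider fraction G_k/ΣG = 0.1919.)

I ≈ 0.325 A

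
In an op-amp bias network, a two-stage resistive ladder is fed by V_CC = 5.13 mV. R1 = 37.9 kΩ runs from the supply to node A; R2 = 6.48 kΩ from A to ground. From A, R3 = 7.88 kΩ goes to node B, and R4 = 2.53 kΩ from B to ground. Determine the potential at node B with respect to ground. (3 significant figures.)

V_B ≈ 0.119 mV

Looking into the second stage from A: R3 + R4 = 10.41 kΩ appears in parallel with R2.
Effective lower resistance at A: R2 ‖ 10.41 = 3.994 kΩ.
So V_A = 5.13 × 0.09533 = 0.4891 mV.
Stage 2 is unloaded, so V_B = V_A · R4/(R3+R4) = 0.4891 × 2.53/10.41 = 0.1189 mV.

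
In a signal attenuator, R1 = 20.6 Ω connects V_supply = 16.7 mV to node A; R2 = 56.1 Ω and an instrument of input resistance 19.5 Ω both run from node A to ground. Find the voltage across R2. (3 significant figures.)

V_out ≈ 6.89 mV

The load sits in parallel with R2, giving an effective lower resistance R2' = R2·R_L/(R2+R_L) = 14.47 Ω.
Then V_out = V_supply · R2'/(R1 + R2') = 16.7 × 14.47/35.07 = 6.891 mV.
(Unloaded it would be 12.2 mV; the load pulls it down.)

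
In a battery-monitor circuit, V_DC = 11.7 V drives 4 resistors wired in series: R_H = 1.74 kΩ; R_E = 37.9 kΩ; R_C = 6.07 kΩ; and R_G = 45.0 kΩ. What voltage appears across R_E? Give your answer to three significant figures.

V ≈ 4.89 V

Total series resistance ΣR = 1.74 + 37.9 + 6.07 + 45.0 = 90.71 kΩ.
By the voltage-divider rule, V = 11.7 × 37.90/90.71 = 4.888 V.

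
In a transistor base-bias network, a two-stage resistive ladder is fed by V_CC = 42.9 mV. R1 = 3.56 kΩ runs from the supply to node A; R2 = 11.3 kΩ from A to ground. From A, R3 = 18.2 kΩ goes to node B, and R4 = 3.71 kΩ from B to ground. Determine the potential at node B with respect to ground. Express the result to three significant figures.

V_B ≈ 4.92 mV

The second stage (R3 + R4 = 21.91 kΩ) loads node A in parallel with R2.
R2 ‖ (R3+R4) = 7.455 kΩ.
First divider: V_A = V_CC · 7.455/(3.56 + 7.455) = 29.03 mV.
V_B = V_A × 0.1693 = 4.916 mV.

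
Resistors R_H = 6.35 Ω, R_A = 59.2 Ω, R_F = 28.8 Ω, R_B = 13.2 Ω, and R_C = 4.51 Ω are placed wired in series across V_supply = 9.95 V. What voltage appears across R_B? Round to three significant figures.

V ≈ 1.17 V

ΣR = 6.35 + 59.2 + 28.8 + 13.2 + 4.51 = 112.1 Ω.
By the voltage-divider rule, V = 9.95 × 13.20/112.1 = 1.172 V.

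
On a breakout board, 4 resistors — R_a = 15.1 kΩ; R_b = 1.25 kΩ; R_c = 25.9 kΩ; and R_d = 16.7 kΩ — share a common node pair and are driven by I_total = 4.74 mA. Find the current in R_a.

I ≈ 0.325 mA

Conductances: ΣG = 1/15.1 + 1/1.25 + 1/25.9 + 1/16.7 = 0.9647 (1/kΩ).
R_a takes the fraction G_k/ΣG = 0.06623/0.9647 = 0.06865, so I = 4.74 × 0.06865 = 0.3254 mA.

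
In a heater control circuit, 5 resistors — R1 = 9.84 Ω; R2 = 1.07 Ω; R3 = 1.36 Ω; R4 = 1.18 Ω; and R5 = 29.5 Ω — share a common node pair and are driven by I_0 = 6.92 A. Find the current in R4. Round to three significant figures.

I ≈ 2.21 A

Conductances: ΣG = 1/9.84 + 1/1.07 + 1/1.36 + 1/1.18 + 1/29.5 = 2.653 (1/Ω).
R4 takes the fraction G_k/ΣG = 0.8475/2.653 = 0.3195, so I = 6.92 × 0.3195 = 2.211 A.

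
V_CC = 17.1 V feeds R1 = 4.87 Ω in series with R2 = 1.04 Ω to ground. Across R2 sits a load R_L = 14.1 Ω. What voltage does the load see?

V_out ≈ 2.84 V

R2 ‖ R_L = (1.04 × 14.1)/(1.04 + 14.1) = 0.9686 Ω.
Then V_out = V_CC · R2'/(R1 + R2') = 17.1 × 0.9686/5.839 = 2.837 V.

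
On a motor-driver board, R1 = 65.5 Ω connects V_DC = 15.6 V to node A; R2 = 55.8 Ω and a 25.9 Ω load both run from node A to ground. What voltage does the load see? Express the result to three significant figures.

V_out ≈ 3.32 V

The load sits in parallel with R2, giving an effective lower resistance R2' = R2·R_L/(R2+R_L) = 17.69 Ω.
Voltage divider with the loaded lower leg: V_out = 15.6 × 17.69/(65.5 + 17.69) = 15.6 × 0.2126 = 3.317 V.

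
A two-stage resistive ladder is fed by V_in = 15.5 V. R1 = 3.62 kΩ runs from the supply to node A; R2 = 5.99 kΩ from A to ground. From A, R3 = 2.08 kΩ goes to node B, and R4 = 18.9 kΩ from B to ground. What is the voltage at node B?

V_B ≈ 7.86 V

The second stage (R3 + R4 = 20.98 kΩ) loads node A in parallel with R2.
Effective lower resistance at A: R2 ‖ 20.98 = 4.660 kΩ.
First divider: V_A = V_in · 4.660/(3.62 + 4.660) = 8.723 V.
V_B = V_A × 0.9009 = 7.858 V.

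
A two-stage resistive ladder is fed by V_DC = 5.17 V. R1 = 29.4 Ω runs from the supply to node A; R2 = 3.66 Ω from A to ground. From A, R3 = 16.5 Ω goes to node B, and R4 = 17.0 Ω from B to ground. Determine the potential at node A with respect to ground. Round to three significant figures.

The second stage (R3 + R4 = 33.50 Ω) loads node A in parallel with R2.
R2 ‖ (R3+R4) = 3.300 Ω.
So V_A = 5.17 × 0.1009 = 0.5217 V.

V_A ≈ 0.522 V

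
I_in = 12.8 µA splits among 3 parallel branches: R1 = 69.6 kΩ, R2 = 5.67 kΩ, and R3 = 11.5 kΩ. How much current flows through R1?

Total conductance ΣG = 1/69.6 + 1/5.67 + 1/11.5 = 0.2777 (units of 1/kΩ).
By the current-divider rule, I = I_in · G_k/ΣG = 12.8 × 0.05174 = 0.6623 µA.

I ≈ 0.662 µA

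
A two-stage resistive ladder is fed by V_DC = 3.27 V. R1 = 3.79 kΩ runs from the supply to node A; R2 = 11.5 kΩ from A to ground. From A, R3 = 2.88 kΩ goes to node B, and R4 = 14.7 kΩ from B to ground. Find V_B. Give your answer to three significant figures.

V_B ≈ 1.77 V

Node A sees R2 in parallel with the series input of stage 2, R3 + R4 = 17.58 kΩ.
R2 ‖ (R3+R4) = 6.952 kΩ.
V_A = 3.27 × 6.952/(3.79 + 6.952) = 2.116 V.
Stage 2 is unloaded, so V_B = V_A · R4/(R3+R4) = 2.116 × 14.7/17.58 = 1.770 V.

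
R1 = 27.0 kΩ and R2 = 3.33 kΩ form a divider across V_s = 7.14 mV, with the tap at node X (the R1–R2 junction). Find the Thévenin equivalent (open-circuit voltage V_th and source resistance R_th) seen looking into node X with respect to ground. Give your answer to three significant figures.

V_th ≈ 0.784 mV, R_th ≈ 2.96 kΩ

With X open, the divider is unloaded: V_th = 7.14 × 3.33/30.33 = 0.7839 mV.
With V_s suppressed (replaced by a short), R_th = R1 ‖ R2 = (27.00 × 3.33)/(27.00 + 3.33) = 2.964 kΩ.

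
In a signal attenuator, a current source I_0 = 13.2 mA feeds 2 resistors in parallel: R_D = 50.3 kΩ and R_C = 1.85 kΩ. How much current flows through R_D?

I ≈ 0.468 mA

For two parallel branches, I_k = I_0 · (other R)/(sum of R).
I(R_D) = 13.2 × 1.85/(50.3 + 1.85) = 13.2 × 0.03547 = 0.4683 mA.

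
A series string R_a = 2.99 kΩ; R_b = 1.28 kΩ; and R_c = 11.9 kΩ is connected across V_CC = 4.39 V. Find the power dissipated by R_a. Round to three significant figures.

P ≈ 0.220 mW

The common current is I = 4.39/16.17 = 0.2715 mA.
V(R_a) = I·R = 0.8118 V; P = V·I = 0.8118 × 0.2715 = 0.2204 mW.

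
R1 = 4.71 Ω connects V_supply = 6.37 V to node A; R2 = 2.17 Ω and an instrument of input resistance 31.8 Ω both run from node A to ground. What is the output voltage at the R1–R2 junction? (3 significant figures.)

V_out ≈ 1.92 V

R2 ‖ R_L = (2.17 × 31.8)/(2.17 + 31.8) = 2.031 Ω.
Now apply the divider: V_out = 6.37 × 0.3013 = 1.919 V.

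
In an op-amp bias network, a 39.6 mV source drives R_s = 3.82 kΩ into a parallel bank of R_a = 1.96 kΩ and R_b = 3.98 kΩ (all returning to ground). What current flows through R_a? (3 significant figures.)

Equivalent of the parallel group: R_p = 1.313 kΩ.
Node voltage V_A = V_s · R_p/(R_s + R_p) = 39.6 × 0.2558 = 10.13 mV.
I(R_a) = V_A / R_a = 10.13/1.96 = 5.169 µA.
(Check via current divider: I_total = 7.714 µA; share G_k/ΣG = 0.6700 → same result.)

I ≈ 5.17 µA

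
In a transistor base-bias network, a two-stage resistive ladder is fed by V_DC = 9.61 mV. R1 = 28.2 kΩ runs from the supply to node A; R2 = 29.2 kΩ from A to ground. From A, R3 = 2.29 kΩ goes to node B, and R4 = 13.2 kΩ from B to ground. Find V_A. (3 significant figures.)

Looking into the second stage from A: R3 + R4 = 15.49 kΩ appears in parallel with R2.
R2 ‖ (R3+R4) = 10.12 kΩ.
So V_A = 9.61 × 0.2641 = 2.538 mV.

V_A ≈ 2.54 mV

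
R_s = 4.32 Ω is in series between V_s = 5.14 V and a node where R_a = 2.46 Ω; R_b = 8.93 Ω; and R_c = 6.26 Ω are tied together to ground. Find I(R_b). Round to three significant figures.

Equivalent of the parallel group: R_p = 1.474 Ω.
V_A = 5.14 × 1.474/5.794 = 1.308 V.
I(R_b) = V_A / R_b = 1.308/8.93 = 0.1465 A.

I ≈ 0.146 A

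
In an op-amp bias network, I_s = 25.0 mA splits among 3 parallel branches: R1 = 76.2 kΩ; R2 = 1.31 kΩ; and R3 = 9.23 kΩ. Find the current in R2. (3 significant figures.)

I ≈ 21.6 mA

Conductances: ΣG = 1/76.2 + 1/1.31 + 1/9.23 = 0.8848 (1/kΩ).
Current divider: I(R2) = I_s · G_k/ΣG = 25.0 × (0.7634/0.8848) = 25.0 × 0.8627 = 21.57 mA.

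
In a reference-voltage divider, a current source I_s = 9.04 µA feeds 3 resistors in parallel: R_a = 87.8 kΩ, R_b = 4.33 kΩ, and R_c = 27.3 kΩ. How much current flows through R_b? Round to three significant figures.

ΣG = 1/87.8 + 1/4.33 + 1/27.3 = 0.2790.
R_b takes the fraction G_k/ΣG = 0.2309/0.2790 = 0.8279, so I = 9.04 × 0.8279 = 7.484 µA.

I ≈ 7.48 µA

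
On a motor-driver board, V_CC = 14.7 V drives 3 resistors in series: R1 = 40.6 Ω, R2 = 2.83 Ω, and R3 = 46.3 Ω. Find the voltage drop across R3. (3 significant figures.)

V ≈ 7.59 V

ΣR = 40.6 + 2.83 + 46.3 = 89.73 Ω.
V = V_CC · R/ΣR = 14.7 × 0.5160 = 7.585 V.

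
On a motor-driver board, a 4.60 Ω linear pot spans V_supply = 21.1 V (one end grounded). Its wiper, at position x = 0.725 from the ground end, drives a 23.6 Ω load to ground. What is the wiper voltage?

Lower segment x·R_p = 3.335 Ω; upper segment (1−x)·R_p = 1.265 Ω.
(x·R_p) ‖ R_L = 2.922 Ω.
Loaded-divider output: V_out = 21.1 × 0.6979 = 14.73 V.

V_out ≈ 14.7 V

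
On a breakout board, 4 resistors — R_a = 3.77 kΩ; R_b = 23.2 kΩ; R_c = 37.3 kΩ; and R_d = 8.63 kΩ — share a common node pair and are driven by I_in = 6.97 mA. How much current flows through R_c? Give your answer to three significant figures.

I ≈ 0.414 mA

Conductances: ΣG = 1/3.77 + 1/23.2 + 1/37.3 + 1/8.63 = 0.4510 (1/kΩ).
Current divider: I(R_c) = I_in · G_k/ΣG = 6.97 × (0.02681/0.4510) = 6.97 × 0.05944 = 0.4143 mA.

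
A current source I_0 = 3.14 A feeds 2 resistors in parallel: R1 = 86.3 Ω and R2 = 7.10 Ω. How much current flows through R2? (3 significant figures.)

Two-branch current divider: I_k = I_0 · R_other/(R_1 + R_2).
So I = 3.14 × 86.3/93.40 = 2.901 A.

I ≈ 2.90 A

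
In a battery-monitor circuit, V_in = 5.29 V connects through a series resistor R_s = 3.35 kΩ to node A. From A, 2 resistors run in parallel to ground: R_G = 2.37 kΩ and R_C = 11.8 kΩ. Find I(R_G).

Parallel bank: R_p = 1/(1/2.37 + 1/11.8) = 1.974 kΩ.
Node voltage V_A = V_in · R_p/(R_s + R_p) = 5.29 × 0.3707 = 1.961 V.
Branch current I = V_A/R_G = 1.961/2.37 = 0.8275 mA.

I ≈ 0.827 mA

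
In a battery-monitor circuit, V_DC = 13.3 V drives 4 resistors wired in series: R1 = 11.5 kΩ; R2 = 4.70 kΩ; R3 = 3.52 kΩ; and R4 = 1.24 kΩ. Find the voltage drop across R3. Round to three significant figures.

V ≈ 2.23 V

Total series resistance ΣR = 11.5 + 4.70 + 3.52 + 1.24 = 20.96 kΩ.
By the voltage-divider rule, V = 13.3 × 3.520/20.96 = 2.234 V.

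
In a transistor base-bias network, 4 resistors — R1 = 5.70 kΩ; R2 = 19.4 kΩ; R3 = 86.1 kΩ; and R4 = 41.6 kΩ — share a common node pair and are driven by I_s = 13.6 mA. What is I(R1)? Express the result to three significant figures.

I ≈ 9.08 mA

Conductances: ΣG = 1/5.70 + 1/19.4 + 1/86.1 + 1/41.6 = 0.2626 (1/kΩ).
Current divider: I(R1) = I_s · G_k/ΣG = 13.6 × (0.1754/0.2626) = 13.6 × 0.6680 = 9.085 mA.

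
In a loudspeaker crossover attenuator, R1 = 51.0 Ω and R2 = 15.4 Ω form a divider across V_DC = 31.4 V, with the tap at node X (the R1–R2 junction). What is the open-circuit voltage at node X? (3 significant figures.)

With X open, the divider is unloaded: V_th = 31.4 × 15.4/66.40 = 7.283 V.

V_th ≈ 7.28 V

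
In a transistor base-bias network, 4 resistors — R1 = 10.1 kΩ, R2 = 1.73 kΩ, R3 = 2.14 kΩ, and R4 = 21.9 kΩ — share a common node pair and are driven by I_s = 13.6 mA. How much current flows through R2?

I ≈ 6.61 mA

Total conductance ΣG = 1/10.1 + 1/1.73 + 1/2.14 + 1/21.9 = 1.190 (units of 1/kΩ).
R2 takes the fraction G_k/ΣG = 0.5780/1.190 = 0.4857, so I = 13.6 × 0.4857 = 6.606 mA.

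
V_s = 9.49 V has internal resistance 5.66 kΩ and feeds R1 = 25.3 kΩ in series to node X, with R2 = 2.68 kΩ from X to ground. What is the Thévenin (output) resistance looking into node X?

R1' = 5.66 + 25.3 = 30.96 kΩ (source resistance + R1).
Zeroing V_s shorts the top of R1' to ground, so R_th = R1' ‖ R2 = 2.466 kΩ.

R_th ≈ 2.47 kΩ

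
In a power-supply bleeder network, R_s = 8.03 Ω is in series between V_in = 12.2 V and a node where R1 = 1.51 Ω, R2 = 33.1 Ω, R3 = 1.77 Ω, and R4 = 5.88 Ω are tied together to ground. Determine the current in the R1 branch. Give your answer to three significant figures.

Parallel bank: R_p = 1/(1/1.51 + 1/33.1 + 1/1.77 + 1/5.88) = 0.7005 Ω.
V_A = 12.2 × 0.7005/8.731 = 0.9789 V.
Branch current I = V_A/R1 = 0.9789/1.51 = 0.6483 A.
(Equivalently: I_total = 1.397 A, then current-divider fraction G_k/ΣG = 0.4639.)

I ≈ 0.648 A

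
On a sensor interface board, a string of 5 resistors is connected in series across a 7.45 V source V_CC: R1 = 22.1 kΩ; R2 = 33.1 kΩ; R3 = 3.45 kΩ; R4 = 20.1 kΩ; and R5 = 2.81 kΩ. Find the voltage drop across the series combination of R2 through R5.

V ≈ 5.43 V

Total series resistance ΣR = 22.1 + 33.1 + 3.45 + 20.1 + 2.81 = 81.56 kΩ.
R_{R2..R5} = 33.1 + 3.45 + 20.1 + 2.81 = 59.46 kΩ.
V = V_CC · R/ΣR = 7.45 × 0.7290 = 5.431 V.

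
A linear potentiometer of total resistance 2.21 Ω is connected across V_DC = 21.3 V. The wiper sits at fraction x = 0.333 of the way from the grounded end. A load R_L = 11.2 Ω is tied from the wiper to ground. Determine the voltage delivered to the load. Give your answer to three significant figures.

The pot divides into 1.474 Ω above the wiper and 0.7359 Ω below.
Lower segment in parallel with the load: 0.7359 ‖ 11.2 = 0.6906 Ω.
V_out = 21.3 × 0.6906/(1.474 + 0.6906) = 6.795 V.
(Unloaded: V_out = x·V_DC = 7.09 V.)

V_out ≈ 6.80 V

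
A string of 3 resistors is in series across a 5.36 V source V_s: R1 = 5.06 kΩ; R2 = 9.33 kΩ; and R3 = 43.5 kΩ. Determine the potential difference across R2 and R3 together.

V ≈ 4.89 V

Total series resistance ΣR = 5.06 + 9.33 + 43.5 = 57.89 kΩ.
R_{R2..R3} = 9.33 + 43.5 = 52.83 kΩ.
Voltage divider: V = V_s · (52.83 / 57.89) = 5.36 × 0.9126 = 4.891 V.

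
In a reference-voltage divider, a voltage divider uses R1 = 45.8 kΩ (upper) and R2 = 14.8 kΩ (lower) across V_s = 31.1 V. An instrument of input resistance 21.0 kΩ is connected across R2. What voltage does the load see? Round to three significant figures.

R2 ‖ R_L = (14.8 × 21.0)/(14.8 + 21.0) = 8.682 kΩ.
Then V_out = V_s · R2'/(R1 + R2') = 31.1 × 8.682/54.48 = 4.956 V.
(Unloaded it would be 7.60 V; the load pulls it down.)

V_out ≈ 4.96 V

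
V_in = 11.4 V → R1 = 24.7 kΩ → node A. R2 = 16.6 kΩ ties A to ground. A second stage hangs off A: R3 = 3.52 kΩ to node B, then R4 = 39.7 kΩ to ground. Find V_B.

Node A sees R2 in parallel with the series input of stage 2, R3 + R4 = 43.22 kΩ.
Effective lower resistance at A: R2 ‖ 43.22 = 11.99 kΩ.
V_A = 11.4 × 11.99/(24.7 + 11.99) = 3.726 V.
V_B = V_A × 0.9186 = 3.423 V.

V_B ≈ 3.42 V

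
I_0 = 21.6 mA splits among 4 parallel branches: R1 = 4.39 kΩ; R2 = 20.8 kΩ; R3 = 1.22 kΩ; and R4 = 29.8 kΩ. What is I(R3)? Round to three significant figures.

I ≈ 15.7 mA

Total conductance ΣG = 1/4.39 + 1/20.8 + 1/1.22 + 1/29.8 = 1.129 (units of 1/kΩ).
Current divider: I(R3) = I_0 · G_k/ΣG = 21.6 × (0.8197/1.129) = 21.6 × 0.7260 = 15.68 mA.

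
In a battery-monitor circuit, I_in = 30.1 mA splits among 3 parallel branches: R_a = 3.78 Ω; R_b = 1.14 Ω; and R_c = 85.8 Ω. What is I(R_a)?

Total conductance ΣG = 1/3.78 + 1/1.14 + 1/85.8 = 1.153 (units of 1/Ω).
By the current-divider rule, I = I_in · G_k/ΣG = 30.1 × 0.2294 = 6.904 mA.

I ≈ 6.90 mA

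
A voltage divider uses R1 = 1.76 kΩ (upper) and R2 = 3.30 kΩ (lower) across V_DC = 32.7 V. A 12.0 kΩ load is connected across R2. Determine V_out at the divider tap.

The load sits in parallel with R2, giving an effective lower resistance R2' = R2·R_L/(R2+R_L) = 2.588 kΩ.
Voltage divider with the loaded lower leg: V_out = 32.7 × 2.588/(1.76 + 2.588) = 32.7 × 0.5952 = 19.46 V.
(Unloaded it would be 21.3 V; the load pulls it down.)

V_out ≈ 19.5 V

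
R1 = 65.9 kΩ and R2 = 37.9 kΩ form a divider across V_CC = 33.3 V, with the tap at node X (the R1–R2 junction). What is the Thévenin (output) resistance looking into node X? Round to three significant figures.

Zeroing V_CC shorts the top of R1 to ground, so R_th = R1 ‖ R2 = 24.06 kΩ.

R_th ≈ 24.1 kΩ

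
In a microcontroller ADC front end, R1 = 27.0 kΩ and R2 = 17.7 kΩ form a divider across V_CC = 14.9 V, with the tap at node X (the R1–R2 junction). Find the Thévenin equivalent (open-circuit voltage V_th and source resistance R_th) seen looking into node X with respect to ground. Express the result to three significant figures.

With X open, the divider is unloaded: V_th = 14.9 × 17.7/44.70 = 5.900 V.
With V_CC suppressed (replaced by a short), R_th = R1 ‖ R2 = (27.00 × 17.7)/(27.00 + 17.7) = 10.69 kΩ.

V_th ≈ 5.90 V, R_th ≈ 10.7 kΩ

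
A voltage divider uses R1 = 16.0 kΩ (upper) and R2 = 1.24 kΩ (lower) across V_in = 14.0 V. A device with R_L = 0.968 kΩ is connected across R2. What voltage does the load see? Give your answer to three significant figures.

The load sits in parallel with R2, giving an effective lower resistance R2' = R2·R_L/(R2+R_L) = 0.5436 kΩ.
Then V_out = V_in · R2'/(R1 + R2') = 14.0 × 0.5436/16.54 = 0.4600 V.

V_out ≈ 0.460 V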